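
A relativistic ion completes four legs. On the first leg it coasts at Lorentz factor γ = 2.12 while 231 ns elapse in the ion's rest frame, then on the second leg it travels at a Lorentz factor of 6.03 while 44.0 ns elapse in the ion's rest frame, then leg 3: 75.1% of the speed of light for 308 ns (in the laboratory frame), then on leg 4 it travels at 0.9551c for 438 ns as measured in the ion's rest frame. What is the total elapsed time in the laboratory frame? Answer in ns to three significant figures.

Δt = 2540 ns

Leg 1: γ = 2.12; Δt_1 = 2.120 × 231 = 489.7 ns.
Leg 2: γ = 6.03; Δt_2 = 6.030 × 44.0 = 265.3 ns.
Leg 3: 308 ns is already measured in the laboratory frame.
Leg 4: γ = 1/√(1 − 0.9551²) = 1/√0.08778 = 3.375; Δt_4 = 3.375 × 438 = 1478 ns.
Total: 489.7 + 265.3 + 308.0 + 1478 ns.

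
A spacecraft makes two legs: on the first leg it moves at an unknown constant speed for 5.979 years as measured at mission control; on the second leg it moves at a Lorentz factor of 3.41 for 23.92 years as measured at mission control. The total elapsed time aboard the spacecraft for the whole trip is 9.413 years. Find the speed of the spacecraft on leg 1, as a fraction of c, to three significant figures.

Leg 1: speed unknown; τ_1 = 5.979/γ_1.
Leg 2: γ = 3.41; τ_2 = 23.92/3.410 = 7.015 years.
Total proper time: τ_1 + 7.015 = 9.413, so τ_1 = 9.413 − 7.015 = 2.398 years.
γ_1 = 5.979/2.398 = 2.493; β = √(1 − 1/γ²) = √0.8391.

β = 0.916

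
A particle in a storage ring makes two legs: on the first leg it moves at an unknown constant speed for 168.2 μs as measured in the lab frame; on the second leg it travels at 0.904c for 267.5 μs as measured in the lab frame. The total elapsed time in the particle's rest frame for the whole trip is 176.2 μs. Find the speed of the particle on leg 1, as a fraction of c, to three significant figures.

β = 0.930

Leg 1: speed unknown; τ_1 = 168.2/γ_1.
Leg 2: γ = 1/√(1 − 0.904²) = 1/√0.1828 = 2.339; τ_2 = 267.5/2.339 = 114.4 μs.
Total proper time: τ_1 + 114.4 = 176.2, so τ_1 = 176.2 − 114.4 = 61.84 μs.
γ_1 = 168.2/61.84 = 2.720; β = √(1 − 1/γ²) = √0.8648.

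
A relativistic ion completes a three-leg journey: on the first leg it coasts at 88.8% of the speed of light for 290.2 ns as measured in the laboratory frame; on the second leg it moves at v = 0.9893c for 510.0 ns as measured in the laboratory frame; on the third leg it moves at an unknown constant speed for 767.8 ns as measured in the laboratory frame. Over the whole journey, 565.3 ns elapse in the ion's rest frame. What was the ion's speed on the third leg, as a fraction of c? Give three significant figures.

β = 0.885

Leg 1: β = 0.888; γ = 1/√(1 − 0.888²) = 1/√0.2115 = 2.175; τ_1 = 290.2/2.175 = 133.4 ns.
Leg 2: γ = 1/√(1 − 0.9893²) = 1/√0.02129 = 6.854; τ_2 = 510.0/6.854 = 74.41 ns.
Leg 3: speed unknown; τ_3 = 767.8/γ_3.
Total proper time: 133.4 + 74.41 + τ_3 = 565.3, so τ_3 = 565.3 − 207.9 = 357.4 ns.
γ_3 = 767.8/357.4 = 2.148; β = √(1 − 1/γ²) = √0.7833.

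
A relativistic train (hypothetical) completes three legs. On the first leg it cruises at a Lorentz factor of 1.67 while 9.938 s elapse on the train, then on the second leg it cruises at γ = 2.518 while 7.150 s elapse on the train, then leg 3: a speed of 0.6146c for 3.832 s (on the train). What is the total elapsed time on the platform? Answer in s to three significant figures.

Δt = 39.5 s

Leg 1: γ = 1.67; Δt_1 = 1.670 × 9.938 = 16.60 s.
Leg 2: γ = 2.518; Δt_2 = 2.518 × 7.150 = 18.00 s.
Leg 3: γ = 1/√(1 − 0.6146²) = 1/√0.6223 = 1.268; Δt_3 = 1.268 × 3.832 = 4.858 s.
Total: 16.60 + 18.00 + 4.858 s.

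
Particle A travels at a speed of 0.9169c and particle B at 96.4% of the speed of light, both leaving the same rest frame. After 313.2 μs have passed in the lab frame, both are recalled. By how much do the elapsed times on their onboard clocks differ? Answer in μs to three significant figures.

|τ_A − τ_B| = 41.7 μs

A: γ = 1/√(1 − 0.9169²) = 1/√0.1593 = 2.506; τ_A = 313.2/2.506 = 125.0 μs.
B: β = 0.964; γ = 1/√(1 − 0.964²) = 1/√0.07070 = 3.761; τ_B = 313.2/3.761 = 83.28 μs.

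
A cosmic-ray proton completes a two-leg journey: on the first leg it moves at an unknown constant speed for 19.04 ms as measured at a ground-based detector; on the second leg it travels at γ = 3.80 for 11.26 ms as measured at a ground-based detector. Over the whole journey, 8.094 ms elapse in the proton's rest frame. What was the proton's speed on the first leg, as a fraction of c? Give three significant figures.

Leg 1: speed unknown; τ_1 = 19.04/γ_1.
Leg 2: γ = 3.80; τ_2 = 11.26/3.800 = 2.963 ms.
Total proper time: τ_1 + 2.963 = 8.094, so τ_1 = 8.094 − 2.963 = 5.131 ms.
γ_1 = 19.04/5.131 = 3.711; β = √(1 − 1/γ²) = √0.9274.

β = 0.963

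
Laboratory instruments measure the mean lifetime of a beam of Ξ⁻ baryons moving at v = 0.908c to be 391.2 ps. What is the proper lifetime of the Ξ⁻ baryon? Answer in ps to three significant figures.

γ = 1/√(1 − 0.908²) = 1/√0.1755 = 2.387
The lab-frame lifetime is the dilated interval; the proper lifetime is τ₀ = Δt/γ = 391.2/2.387 ps.

τ₀ = 164 ps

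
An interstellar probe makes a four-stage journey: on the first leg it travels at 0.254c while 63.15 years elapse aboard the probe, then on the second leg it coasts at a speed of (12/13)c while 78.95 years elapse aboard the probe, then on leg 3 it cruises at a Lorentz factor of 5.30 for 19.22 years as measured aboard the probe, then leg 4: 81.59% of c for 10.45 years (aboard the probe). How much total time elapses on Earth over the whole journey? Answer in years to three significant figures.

Leg 1: γ = 1/√(1 − 0.254²) = 1/√0.9355 = 1.034; Δt_1 = 1.034 × 63.15 = 65.29 years.
Leg 2: γ = 1/√(1 − (12/13)²) = 13/5 = 2.600; Δt_2 = 2.600 × 78.95 = 205.3 years.
Leg 3: γ = 5.30; Δt_3 = 5.300 × 19.22 = 101.9 years.
Leg 4: β = 0.8159; γ = 1/√(1 − 0.8159²) = 1/√0.3343 = 1.730; Δt_4 = 1.730 × 10.45 = 18.07 years.
Total: 65.29 + 205.3 + 101.9 + 18.07 years.

Δt = 391 years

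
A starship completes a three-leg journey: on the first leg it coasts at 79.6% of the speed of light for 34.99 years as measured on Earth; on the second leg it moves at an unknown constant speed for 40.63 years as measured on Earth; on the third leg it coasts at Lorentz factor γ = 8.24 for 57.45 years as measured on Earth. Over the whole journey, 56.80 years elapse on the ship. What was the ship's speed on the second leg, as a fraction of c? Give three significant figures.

β = 0.709

Leg 1: β = 0.796; γ = 1/√(1 − 0.796²) = 1/√0.3664 = 1.652; τ_1 = 34.99/1.652 = 21.18 years.
Leg 2: speed unknown; τ_2 = 40.63/γ_2.
Leg 3: γ = 8.24; τ_3 = 57.45/8.240 = 6.972 years.
Total proper time: 21.18 + τ_2 + 6.972 = 56.80, so τ_2 = 56.80 − 28.15 = 28.65 years.
γ_2 = 40.63/28.65 = 1.418; β = √(1 − 1/γ²) = √0.5028.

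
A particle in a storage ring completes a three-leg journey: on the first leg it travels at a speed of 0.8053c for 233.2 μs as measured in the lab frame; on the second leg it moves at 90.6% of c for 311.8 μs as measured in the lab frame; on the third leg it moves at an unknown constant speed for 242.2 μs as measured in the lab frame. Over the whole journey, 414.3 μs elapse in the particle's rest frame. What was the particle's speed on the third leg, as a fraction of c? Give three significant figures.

Leg 1: γ = 1/√(1 − 0.8053²) = 1/√0.3515 = 1.687; τ_1 = 233.2/1.687 = 138.3 μs.
Leg 2: β = 0.906; γ = 1/√(1 − 0.906²) = 1/√0.1792 = 2.363; τ_2 = 311.8/2.363 = 132.0 μs.
Leg 3: speed unknown; τ_3 = 242.2/γ_3.
Total proper time: 138.3 + 132.0 + τ_3 = 414.3, so τ_3 = 414.3 − 270.2 = 144.1 μs.
γ_3 = 242.2/144.1 = 1.681; β = √(1 − 1/γ²) = √0.6462.

β = 0.804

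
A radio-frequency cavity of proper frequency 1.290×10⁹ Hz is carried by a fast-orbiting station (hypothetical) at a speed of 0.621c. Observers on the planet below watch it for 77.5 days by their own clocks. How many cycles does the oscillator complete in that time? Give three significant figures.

γ = 1/√(1 − 0.621²) = 1/√0.6144 = 1.276
During 77.5 days of lab time, the oscillator's proper time advances by τ = Δt/γ = 77.5/1.276 = 60.75 days = 5.248×10⁶ s.
N = f × τ = 1.290×10⁹ × 5.248×10⁶ = 6.770×10¹⁵.

N = 6.77×10¹⁵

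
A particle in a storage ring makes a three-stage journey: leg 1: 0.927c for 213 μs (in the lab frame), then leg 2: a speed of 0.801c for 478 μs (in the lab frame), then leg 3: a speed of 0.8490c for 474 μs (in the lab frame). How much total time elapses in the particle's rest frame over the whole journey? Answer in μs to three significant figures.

Leg 1: γ = 1/√(1 − 0.927²) = 1/√0.1407 = 2.666; τ_1 = 213/2.666 = 79.89 μs.
Leg 2: γ = 1/√(1 − 0.801²) = 1/√0.3584 = 1.670; τ_2 = 478/1.670 = 286.2 μs.
Leg 3: γ = 1/√(1 − 0.8490²) = 1/√0.2792 = 1.893; τ_3 = 474/1.893 = 250.5 μs.
Total: 79.89 + 286.2 + 250.5 μs.

τ = 617 μs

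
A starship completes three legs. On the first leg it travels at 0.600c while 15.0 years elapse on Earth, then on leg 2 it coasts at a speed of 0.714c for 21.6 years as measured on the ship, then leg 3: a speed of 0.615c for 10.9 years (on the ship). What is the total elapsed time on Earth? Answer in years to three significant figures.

Leg 1: 15.0 years is already measured on Earth.
Leg 2: γ = 1/√(1 − 0.714²) = 1/√0.4902 = 1.428; Δt_2 = 1.428 × 21.6 = 30.85 years.
Leg 3: γ = 1/√(1 − 0.615²) = 1/√0.6218 = 1.268; Δt_3 = 1.268 × 10.9 = 13.82 years.
Total: 15.00 + 30.85 + 13.82 years.

Δt = 59.7 years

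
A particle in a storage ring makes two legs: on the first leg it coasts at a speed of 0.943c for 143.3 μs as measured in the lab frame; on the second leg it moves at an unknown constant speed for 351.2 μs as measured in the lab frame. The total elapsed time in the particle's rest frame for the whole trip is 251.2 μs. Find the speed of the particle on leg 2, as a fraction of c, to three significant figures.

Leg 1: γ = 1/√(1 − 0.943²) = 1/√0.1108 = 3.005; τ_1 = 143.3/3.005 = 47.69 μs.
Leg 2: speed unknown; τ_2 = 351.2/γ_2.
Total proper time: 47.69 + τ_2 = 251.2, so τ_2 = 251.2 − 47.69 = 203.5 μs.
γ_2 = 351.2/203.5 = 1.726; β = √(1 − 1/γ²) = √0.6642.

β = 0.815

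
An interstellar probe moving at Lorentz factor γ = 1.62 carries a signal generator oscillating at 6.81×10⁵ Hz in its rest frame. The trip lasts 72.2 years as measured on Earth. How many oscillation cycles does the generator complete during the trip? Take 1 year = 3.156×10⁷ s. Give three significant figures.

γ = 1.62
The oscillator's own cycle count is N = f × τ where τ is the proper time aboard the probe. τ = Δt/γ = 72.2/1.620 = 44.57 years = 1.407×10⁹ s.
N = 6.81×10⁵ × 1.407×10⁹ = 9.579×10¹⁴.

N = 9.58×10¹⁴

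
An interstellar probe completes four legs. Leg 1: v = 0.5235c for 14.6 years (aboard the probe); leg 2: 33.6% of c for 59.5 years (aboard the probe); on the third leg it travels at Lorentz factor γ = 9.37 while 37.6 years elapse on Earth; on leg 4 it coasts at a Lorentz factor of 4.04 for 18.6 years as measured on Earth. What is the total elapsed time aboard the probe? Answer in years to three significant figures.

Leg 1: 14.6 years is already measured aboard the probe.
Leg 2: 59.5 years is already measured aboard the probe.
Leg 3: γ = 9.37; τ_3 = 37.6/9.370 = 4.013 years.
Leg 4: γ = 4.04; τ_4 = 18.6/4.040 = 4.604 years.
Total: 14.60 + 59.50 + 4.013 + 4.604 years.

τ = 82.7 years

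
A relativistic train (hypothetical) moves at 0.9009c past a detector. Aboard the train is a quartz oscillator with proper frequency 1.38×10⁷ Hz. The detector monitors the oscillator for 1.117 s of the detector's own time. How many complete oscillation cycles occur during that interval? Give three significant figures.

γ = 1/√(1 − 0.9009²) = 1/√0.1884 = 2.304
During 1.117 s of lab time, the oscillator's proper time advances by τ = Δt/γ = 1.117/2.304 = 0.4848 s = 4.848×10⁻¹ s.
N = f × τ = 1.38×10⁷ × 4.848×10⁻¹ = 6.690×10⁶.

N = 6.69×10⁶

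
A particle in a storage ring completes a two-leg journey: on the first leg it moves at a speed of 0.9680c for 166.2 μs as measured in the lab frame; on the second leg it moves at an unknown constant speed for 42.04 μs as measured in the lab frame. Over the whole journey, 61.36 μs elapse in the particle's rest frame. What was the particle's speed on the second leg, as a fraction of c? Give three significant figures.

Leg 1: γ = 1/√(1 − 0.9680²) = 1/√0.06298 = 3.985; τ_1 = 166.2/3.985 = 41.71 μs.
Leg 2: speed unknown; τ_2 = 42.04/γ_2.
Total proper time: 41.71 + τ_2 = 61.36, so τ_2 = 61.36 − 41.71 = 19.65 μs.
γ_2 = 42.04/19.65 = 2.139; β = √(1 − 1/γ²) = √0.7815.

β = 0.884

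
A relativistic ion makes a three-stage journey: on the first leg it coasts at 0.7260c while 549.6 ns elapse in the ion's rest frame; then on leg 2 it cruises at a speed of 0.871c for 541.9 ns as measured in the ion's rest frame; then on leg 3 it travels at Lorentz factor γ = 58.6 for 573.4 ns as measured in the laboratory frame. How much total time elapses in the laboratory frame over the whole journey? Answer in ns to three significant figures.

Δt = 2480 ns

Leg 1: γ = 1/√(1 − 0.7260²) = 1/√0.4729 = 1.454; Δt_1 = 1.454 × 549.6 = 799.2 ns.
Leg 2: γ = 1/√(1 − 0.871²) = 1/√0.2414 = 2.035; Δt_2 = 2.035 × 541.9 = 1103 ns.
Leg 3: 573.4 ns is already measured in the laboratory frame.
Total: 799.2 + 1103 + 573.4 ns.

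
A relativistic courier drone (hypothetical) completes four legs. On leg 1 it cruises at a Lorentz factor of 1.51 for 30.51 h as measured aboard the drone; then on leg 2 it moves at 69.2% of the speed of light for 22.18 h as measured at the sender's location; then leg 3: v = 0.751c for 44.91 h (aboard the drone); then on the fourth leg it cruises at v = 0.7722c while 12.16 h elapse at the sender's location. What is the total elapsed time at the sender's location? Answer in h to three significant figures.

Leg 1: γ = 1.51; Δt_1 = 1.510 × 30.51 = 46.07 h.
Leg 2: 22.18 h is already measured at the sender's location.
Leg 3: γ = 1/√(1 − 0.751²) = 1/√0.4360 = 1.514; Δt_3 = 1.514 × 44.91 = 68.01 h.
Leg 4: 12.16 h is already measured at the sender's location.
Total: 46.07 + 22.18 + 68.01 + 12.16 h.

Δt = 148 h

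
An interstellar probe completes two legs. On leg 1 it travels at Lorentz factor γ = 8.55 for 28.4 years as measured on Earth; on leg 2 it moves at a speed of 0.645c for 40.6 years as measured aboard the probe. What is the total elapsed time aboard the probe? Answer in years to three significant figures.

Leg 1: γ = 8.55; τ_1 = 28.4/8.550 = 3.322 years.
Leg 2: 40.6 years is already measured aboard the probe.
Total: 3.322 + 40.60 years.

τ = 43.9 years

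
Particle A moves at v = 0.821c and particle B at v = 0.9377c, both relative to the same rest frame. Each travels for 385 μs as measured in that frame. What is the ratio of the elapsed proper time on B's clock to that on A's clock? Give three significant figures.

A: γ = 1/√(1 − 0.821²) = 1/√0.3260 = 1.752. B: γ = 1/√(1 − 0.9377²) = 1/√0.1207 = 2.878.
τ_A/τ_B = γ_B/γ_A = 2.878/1.752 = 1.643, so τ_B/τ_A = 0.6086.

τ_B/τ_A = 0.609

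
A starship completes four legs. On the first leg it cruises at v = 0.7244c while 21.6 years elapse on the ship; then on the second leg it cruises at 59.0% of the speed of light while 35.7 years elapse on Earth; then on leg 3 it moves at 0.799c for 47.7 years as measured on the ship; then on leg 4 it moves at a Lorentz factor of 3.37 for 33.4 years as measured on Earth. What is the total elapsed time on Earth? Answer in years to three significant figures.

Leg 1: γ = 1/√(1 − 0.7244²) = 1/√0.4752 = 1.451; Δt_1 = 1.451 × 21.6 = 31.33 years.
Leg 2: 35.7 years is already measured on Earth.
Leg 3: γ = 1/√(1 − 0.799²) = 1/√0.3616 = 1.663; Δt_3 = 1.663 × 47.7 = 79.32 years.
Leg 4: 33.4 years is already measured on Earth.
Total: 31.33 + 35.70 + 79.32 + 33.40 years.

Δt = 180 years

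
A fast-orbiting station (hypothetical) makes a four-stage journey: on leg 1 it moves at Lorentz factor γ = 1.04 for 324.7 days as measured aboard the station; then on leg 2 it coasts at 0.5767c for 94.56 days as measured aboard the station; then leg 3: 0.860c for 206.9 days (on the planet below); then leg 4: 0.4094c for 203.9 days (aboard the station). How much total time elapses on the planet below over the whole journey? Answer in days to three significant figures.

Δt = 884 days

Leg 1: γ = 1.04; Δt_1 = 1.040 × 324.7 = 337.7 days.
Leg 2: γ = 1/√(1 − 0.5767²) = 1/√0.6674 = 1.224; Δt_2 = 1.224 × 94.56 = 115.7 days.
Leg 3: 206.9 days is already measured on the planet below.
Leg 4: γ = 1/√(1 − 0.4094²) = 1/√0.8324 = 1.096; Δt_4 = 1.096 × 203.9 = 223.5 days.
Total: 337.7 + 115.7 + 206.9 + 223.5 days.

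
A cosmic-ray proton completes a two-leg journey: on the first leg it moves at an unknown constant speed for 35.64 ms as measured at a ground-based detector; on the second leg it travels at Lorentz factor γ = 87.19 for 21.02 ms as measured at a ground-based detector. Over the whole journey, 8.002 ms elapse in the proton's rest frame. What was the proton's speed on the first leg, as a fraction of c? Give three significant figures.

β = 0.976

Leg 1: speed unknown; τ_1 = 35.64/γ_1.
Leg 2: γ = 87.19; τ_2 = 21.02/87.19 = 0.2411 ms.
Total proper time: τ_1 + 0.2411 = 8.002, so τ_1 = 8.002 − 0.2411 = 7.761 ms.
γ_1 = 35.64/7.761 = 4.592; β = √(1 − 1/γ²) = √0.9526.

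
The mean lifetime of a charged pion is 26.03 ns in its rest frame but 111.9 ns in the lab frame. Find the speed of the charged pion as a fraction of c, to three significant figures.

γ = Δt/τ₀ = 111.9/26.03 = 4.299
β = √(1 − 1/γ²) = √(1 − 0.05411) = √0.9459

v = 0.973c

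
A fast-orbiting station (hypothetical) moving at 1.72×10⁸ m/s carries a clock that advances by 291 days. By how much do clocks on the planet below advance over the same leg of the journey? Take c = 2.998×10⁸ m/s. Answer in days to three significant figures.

β = 1.72×10⁸/2.998×10⁸ = 0.5737; γ = 1/√(1 − 0.5737²) = 1.221
The interval measured aboard the station is the proper time (both events occur at the same place in that frame); the lab-frame interval is Δt = γτ = 1.221 × 291 days.

Δt = 355 days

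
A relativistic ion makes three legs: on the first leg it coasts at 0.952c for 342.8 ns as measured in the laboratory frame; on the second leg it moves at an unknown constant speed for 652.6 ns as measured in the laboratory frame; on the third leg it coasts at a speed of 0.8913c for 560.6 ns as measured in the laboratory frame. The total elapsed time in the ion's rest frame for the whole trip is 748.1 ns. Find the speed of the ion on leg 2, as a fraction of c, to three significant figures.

β = 0.803

Leg 1: γ = 1/√(1 − 0.952²) = 1/√0.09370 = 3.267; τ_1 = 342.8/3.267 = 104.9 ns.
Leg 2: speed unknown; τ_2 = 652.6/γ_2.
Leg 3: γ = 1/√(1 − 0.8913²) = 1/√0.2056 = 2.205; τ_3 = 560.6/2.205 = 254.2 ns.
Total proper time: 104.9 + τ_2 + 254.2 = 748.1, so τ_2 = 748.1 − 359.1 = 389.0 ns.
γ_2 = 652.6/389.0 = 1.678; β = √(1 − 1/γ²) = √0.6447.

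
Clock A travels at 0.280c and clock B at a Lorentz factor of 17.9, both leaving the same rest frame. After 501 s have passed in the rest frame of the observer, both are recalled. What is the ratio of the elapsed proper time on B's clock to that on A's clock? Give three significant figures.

τ_B/τ_A = 0.0582

A: γ = 1/√(1 − 0.280²) = 25/24 ≈ 1.042. B: γ = 17.9.
τ_A/τ_B = γ_B/γ_A = 17.90/1.042 = 17.18, so τ_B/τ_A = 0.05819.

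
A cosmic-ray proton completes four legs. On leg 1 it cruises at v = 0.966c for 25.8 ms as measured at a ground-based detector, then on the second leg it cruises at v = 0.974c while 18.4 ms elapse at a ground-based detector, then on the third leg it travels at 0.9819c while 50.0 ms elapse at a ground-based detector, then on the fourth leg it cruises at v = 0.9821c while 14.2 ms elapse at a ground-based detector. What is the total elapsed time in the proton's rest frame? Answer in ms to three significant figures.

τ = 23.0 ms

Leg 1: γ = 1/√(1 − 0.966²) = 1/√0.06684 = 3.868; τ_1 = 25.8/3.868 = 6.670 ms.
Leg 2: γ = 1/√(1 − 0.974²) = 1/√0.05132 = 4.414; τ_2 = 18.4/4.414 = 4.168 ms.
Leg 3: γ = 1/√(1 − 0.9819²) = 1/√0.03587 = 5.280; τ_3 = 50.0/5.280 = 9.470 ms.
Leg 4: γ = 1/√(1 − 0.9821²) = 1/√0.03548 = 5.309; τ_4 = 14.2/5.309 = 2.675 ms.
Total: 6.670 + 4.168 + 9.470 + 2.675 ms.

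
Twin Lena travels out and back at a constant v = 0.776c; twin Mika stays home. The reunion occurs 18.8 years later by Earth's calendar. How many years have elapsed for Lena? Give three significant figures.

γ = 1/√(1 − 0.776²) = 1/√0.3978 = 1.585
Lena's clock measures proper time along the trip: τ = Δt/γ = 18.8/1.585 years.

τ = 11.9 years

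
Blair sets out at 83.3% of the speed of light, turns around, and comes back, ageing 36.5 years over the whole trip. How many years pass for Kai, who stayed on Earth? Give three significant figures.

β = 0.833; γ = 1/√(1 − 0.833²) = 1/√0.3061 = 1.807
Earth-frame duration is the dilated interval: Δt = γτ = 1.807 × 36.5 years.

Δt = 66.0 years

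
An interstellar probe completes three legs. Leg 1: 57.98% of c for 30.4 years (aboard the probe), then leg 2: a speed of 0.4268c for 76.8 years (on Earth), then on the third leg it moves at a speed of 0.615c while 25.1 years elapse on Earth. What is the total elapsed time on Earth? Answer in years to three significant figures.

Leg 1: β = 0.5798; γ = 1/√(1 − 0.5798²) = 1/√0.6638 = 1.227; Δt_1 = 1.227 × 30.4 = 37.31 years.
Leg 2: 76.8 years is already measured on Earth.
Leg 3: 25.1 years is already measured on Earth.
Total: 37.31 + 76.80 + 25.10 years.

Δt = 139 years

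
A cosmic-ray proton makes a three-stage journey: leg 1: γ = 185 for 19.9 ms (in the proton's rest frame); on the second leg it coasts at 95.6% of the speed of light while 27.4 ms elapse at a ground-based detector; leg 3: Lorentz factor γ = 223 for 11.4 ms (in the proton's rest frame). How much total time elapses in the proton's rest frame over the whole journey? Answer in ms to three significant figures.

Leg 1: 19.9 ms is already measured in the proton's rest frame.
Leg 2: β = 0.956; γ = 1/√(1 − 0.956²) = 1/√0.08606 = 3.409; τ_2 = 27.4/3.409 = 8.038 ms.
Leg 3: 11.4 ms is already measured in the proton's rest frame.
Total: 19.90 + 8.038 + 11.40 ms.

τ = 39.3 ms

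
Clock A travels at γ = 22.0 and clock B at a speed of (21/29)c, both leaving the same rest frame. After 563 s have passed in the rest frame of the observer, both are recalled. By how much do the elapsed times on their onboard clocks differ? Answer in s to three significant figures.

A: γ = 22.0; τ_A = 563/22.00 = 25.59 s.
B: γ = 1/√(1 − (21/29)²) = 29/20 = 1.450; τ_B = 563/1.450 = 388.3 s.

|τ_A − τ_B| = 363 s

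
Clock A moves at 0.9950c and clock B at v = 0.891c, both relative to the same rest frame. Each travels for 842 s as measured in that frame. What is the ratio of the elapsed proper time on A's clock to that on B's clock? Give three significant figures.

A: γ = 1/√(1 − 0.9950²) = 1/√0.009975 = 10.01. B: γ = 1/√(1 − 0.891²) = 1/√0.2061 = 2.203.
τ_A/τ_B = γ_B/γ_A = 2.203/10.01 = 0.2200, so τ_A/τ_B = 0.2200.

τ_A/τ_B = 0.220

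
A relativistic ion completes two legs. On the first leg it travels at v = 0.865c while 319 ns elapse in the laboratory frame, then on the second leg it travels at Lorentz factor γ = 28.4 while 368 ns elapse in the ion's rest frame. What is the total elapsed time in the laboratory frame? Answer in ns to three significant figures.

Leg 1: 319 ns is already measured in the laboratory frame.
Leg 2: γ = 28.4; Δt_2 = 28.40 × 368 = 1.045×10⁴ ns.
Total: 319.0 + 1.045×10⁴ ns.

Δt = 1.08×10⁴ ns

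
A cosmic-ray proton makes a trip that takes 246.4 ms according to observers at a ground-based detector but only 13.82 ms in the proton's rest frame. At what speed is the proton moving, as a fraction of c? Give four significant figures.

The proper time is measured in the proton's rest frame (both events occur at the proton's location); Δt is measured at a ground-based detector. γ = Δt/τ = 246.4/13.82 = 17.83.
β = √(1 − 1/γ²) = √(1 − 0.003146) = √0.9969

β = 0.9984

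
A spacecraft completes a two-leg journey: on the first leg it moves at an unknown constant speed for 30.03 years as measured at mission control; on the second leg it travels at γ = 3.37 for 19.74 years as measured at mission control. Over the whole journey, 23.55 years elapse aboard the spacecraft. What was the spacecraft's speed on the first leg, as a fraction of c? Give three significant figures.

β = 0.808

Leg 1: speed unknown; τ_1 = 30.03/γ_1.
Leg 2: γ = 3.37; τ_2 = 19.74/3.370 = 5.858 years.
Total proper time: τ_1 + 5.858 = 23.55, so τ_1 = 23.55 − 5.858 = 17.69 years.
γ_1 = 30.03/17.69 = 1.697; β = √(1 − 1/γ²) = √0.6529.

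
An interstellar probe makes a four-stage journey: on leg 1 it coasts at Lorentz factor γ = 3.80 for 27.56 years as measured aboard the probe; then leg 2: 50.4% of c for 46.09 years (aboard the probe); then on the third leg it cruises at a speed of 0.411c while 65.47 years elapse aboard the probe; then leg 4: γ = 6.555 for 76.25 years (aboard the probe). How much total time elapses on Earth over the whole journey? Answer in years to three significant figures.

Δt = 730 years

Leg 1: γ = 3.80; Δt_1 = 3.800 × 27.56 = 104.7 years.
Leg 2: β = 0.504; γ = 1/√(1 − 0.504²) = 1/√0.7460 = 1.158; Δt_2 = 1.158 × 46.09 = 53.36 years.
Leg 3: γ = 1/√(1 − 0.411²) = 1/√0.8311 = 1.097; Δt_3 = 1.097 × 65.47 = 71.82 years.
Leg 4: γ = 6.555; Δt_4 = 6.555 × 76.25 = 499.8 years.
Total: 104.7 + 53.36 + 71.82 + 499.8 years.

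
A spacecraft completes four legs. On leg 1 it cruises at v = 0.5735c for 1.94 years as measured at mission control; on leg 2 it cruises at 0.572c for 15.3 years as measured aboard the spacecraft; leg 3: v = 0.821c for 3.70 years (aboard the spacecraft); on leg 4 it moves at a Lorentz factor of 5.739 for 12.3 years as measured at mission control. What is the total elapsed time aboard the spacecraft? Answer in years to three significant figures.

Leg 1: γ = 1/√(1 − 0.5735²) = 1/√0.6711 = 1.221; τ_1 = 1.94/1.221 = 1.589 years.
Leg 2: 15.3 years is already measured aboard the spacecraft.
Leg 3: 3.70 years is already measured aboard the spacecraft.
Leg 4: γ = 5.739; τ_4 = 12.3/5.739 = 2.143 years.
Total: 1.589 + 15.30 + 3.700 + 2.143 years.

τ = 22.7 years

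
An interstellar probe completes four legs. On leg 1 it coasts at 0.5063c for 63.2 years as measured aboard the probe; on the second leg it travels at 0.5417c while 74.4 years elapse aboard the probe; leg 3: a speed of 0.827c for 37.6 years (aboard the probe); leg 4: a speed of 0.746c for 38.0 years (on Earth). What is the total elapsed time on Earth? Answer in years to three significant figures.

Leg 1: γ = 1/√(1 − 0.5063²) = 1/√0.7437 = 1.160; Δt_1 = 1.160 × 63.2 = 73.29 years.
Leg 2: γ = 1/√(1 − 0.5417²) = 1/√0.7066 = 1.190; Δt_2 = 1.190 × 74.4 = 88.51 years.
Leg 3: γ = 1/√(1 − 0.827²) = 1/√0.3161 = 1.779; Δt_3 = 1.779 × 37.6 = 66.88 years.
Leg 4: 38.0 years is already measured on Earth.
Total: 73.29 + 88.51 + 66.88 + 38.00 years.

Δt = 267 years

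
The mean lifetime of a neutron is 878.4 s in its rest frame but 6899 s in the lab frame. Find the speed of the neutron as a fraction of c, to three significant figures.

β = 0.992

γ = Δt/τ₀ = 6899/878.4 = 7.854
β = √(1 − 1/γ²) = √(1 − 0.01621) = √0.9838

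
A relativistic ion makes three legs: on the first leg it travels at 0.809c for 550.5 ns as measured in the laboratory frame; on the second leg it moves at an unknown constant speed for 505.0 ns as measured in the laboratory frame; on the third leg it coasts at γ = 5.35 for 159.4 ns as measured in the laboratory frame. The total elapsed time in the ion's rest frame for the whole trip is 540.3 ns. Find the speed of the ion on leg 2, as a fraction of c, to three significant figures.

Leg 1: γ = 1/√(1 − 0.809²) = 1/√0.3455 = 1.701; τ_1 = 550.5/1.701 = 323.6 ns.
Leg 2: speed unknown; τ_2 = 505.0/γ_2.
Leg 3: γ = 5.35; τ_3 = 159.4/5.350 = 29.79 ns.
Total proper time: 323.6 + τ_2 + 29.79 = 540.3, so τ_2 = 540.3 − 353.4 = 186.9 ns.
γ_2 = 505.0/186.9 = 2.702; β = √(1 − 1/γ²) = √0.8630.

β = 0.929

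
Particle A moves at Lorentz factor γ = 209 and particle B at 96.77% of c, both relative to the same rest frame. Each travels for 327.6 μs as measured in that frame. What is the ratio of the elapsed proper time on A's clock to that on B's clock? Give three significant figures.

τ_A/τ_B = 0.0190

A: γ = 209. B: β = 0.9677; γ = 1/√(1 − 0.9677²) = 1/√0.06356 = 3.967.
τ_A/τ_B = γ_B/γ_A = 3.967/209.0 = 0.01898, so τ_A/τ_B = 0.01898.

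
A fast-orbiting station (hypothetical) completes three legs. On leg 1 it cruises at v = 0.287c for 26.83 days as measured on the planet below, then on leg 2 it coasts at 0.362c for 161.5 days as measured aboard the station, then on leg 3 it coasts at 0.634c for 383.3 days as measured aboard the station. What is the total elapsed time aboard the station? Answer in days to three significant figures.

τ = 571 days

Leg 1: γ = 1/√(1 − 0.287²) = 1/√0.9176 = 1.044; τ_1 = 26.83/1.044 = 25.70 days.
Leg 2: 161.5 days is already measured aboard the station.
Leg 3: 383.3 days is already measured aboard the station.
Total: 25.70 + 161.5 + 383.3 days.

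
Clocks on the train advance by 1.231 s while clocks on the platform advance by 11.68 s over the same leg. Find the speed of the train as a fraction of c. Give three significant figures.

The proper time is measured on the train (both events occur at the train's location); Δt is measured on the platform. γ = Δt/τ = 11.68/1.231 = 9.488.
β = √(1 − 1/γ²) = √(1 − 0.01111) = √0.9889

v = 0.994c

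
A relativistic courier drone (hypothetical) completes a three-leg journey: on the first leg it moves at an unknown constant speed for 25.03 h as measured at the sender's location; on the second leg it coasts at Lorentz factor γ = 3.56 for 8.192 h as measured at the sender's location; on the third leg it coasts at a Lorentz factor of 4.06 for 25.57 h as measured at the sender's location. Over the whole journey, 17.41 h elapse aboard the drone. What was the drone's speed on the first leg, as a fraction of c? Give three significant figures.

β = 0.936

Leg 1: speed unknown; τ_1 = 25.03/γ_1.
Leg 2: γ = 3.56; τ_2 = 8.192/3.560 = 2.301 h.
Leg 3: γ = 4.06; τ_3 = 25.57/4.060 = 6.298 h.
Total proper time: τ_1 + 2.301 + 6.298 = 17.41, so τ_1 = 17.41 − 8.599 = 8.811 h.
γ_1 = 25.03/8.811 = 2.841; β = √(1 − 1/γ²) = √0.8761.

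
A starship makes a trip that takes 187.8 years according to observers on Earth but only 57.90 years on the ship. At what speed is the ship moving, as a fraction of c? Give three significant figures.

The proper time is measured on the ship (both events occur at the ship's location); Δt is measured on Earth. γ = Δt/τ = 187.8/57.90 = 3.244.
β = √(1 − 1/γ²) = √(1 − 0.09505) = √0.9049

v = 0.951c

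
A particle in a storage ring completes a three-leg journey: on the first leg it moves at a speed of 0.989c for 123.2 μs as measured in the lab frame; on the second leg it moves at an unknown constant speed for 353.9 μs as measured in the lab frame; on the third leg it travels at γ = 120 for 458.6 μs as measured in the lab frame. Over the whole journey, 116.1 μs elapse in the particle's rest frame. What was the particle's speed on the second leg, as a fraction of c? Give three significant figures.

Leg 1: γ = 1/√(1 − 0.989²) = 1/√0.02188 = 6.761; τ_1 = 123.2/6.761 = 18.22 μs.
Leg 2: speed unknown; τ_2 = 353.9/γ_2.
Leg 3: γ = 120; τ_3 = 458.6/120.0 = 3.822 μs.
Total proper time: 18.22 + τ_2 + 3.822 = 116.1, so τ_2 = 116.1 − 22.04 = 94.06 μs.
γ_2 = 353.9/94.06 = 3.763; β = √(1 − 1/γ²) = √0.9294.

β = 0.964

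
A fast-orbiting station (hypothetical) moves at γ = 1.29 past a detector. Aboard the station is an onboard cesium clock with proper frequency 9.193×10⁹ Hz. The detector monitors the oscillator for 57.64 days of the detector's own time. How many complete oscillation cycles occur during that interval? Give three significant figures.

N = 3.55×10¹⁶

γ = 1.29
During 57.64 days of lab time, the oscillator's proper time advances by τ = Δt/γ = 57.64/1.290 = 44.68 days = 3.861×10⁶ s.
N = f × τ = 9.193×10⁹ × 3.861×10⁶ = 3.549×10¹⁶.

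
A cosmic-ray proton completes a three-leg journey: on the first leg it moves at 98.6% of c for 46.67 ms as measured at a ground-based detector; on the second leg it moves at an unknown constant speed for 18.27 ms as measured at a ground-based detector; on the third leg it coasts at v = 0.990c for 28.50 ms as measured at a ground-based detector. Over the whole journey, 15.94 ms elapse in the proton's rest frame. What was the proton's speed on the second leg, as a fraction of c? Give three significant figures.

β = 0.974

Leg 1: β = 0.986; γ = 1/√(1 − 0.986²) = 1/√0.02780 = 5.997; τ_1 = 46.67/5.997 = 7.782 ms.
Leg 2: speed unknown; τ_2 = 18.27/γ_2.
Leg 3: γ = 1/√(1 − 0.990²) = 1/√0.01990 = 7.089; τ_3 = 28.50/7.089 = 4.020 ms.
Total proper time: 7.782 + τ_2 + 4.020 = 15.94, so τ_2 = 15.94 − 11.80 = 4.138 ms.
γ_2 = 18.27/4.138 = 4.416; β = √(1 − 1/γ²) = √0.9487.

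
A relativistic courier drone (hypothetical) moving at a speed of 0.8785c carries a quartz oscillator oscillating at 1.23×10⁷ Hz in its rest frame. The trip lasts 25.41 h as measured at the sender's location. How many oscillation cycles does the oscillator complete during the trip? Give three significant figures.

N = 5.38×10¹¹

γ = 1/√(1 − 0.8785²) = 1/√0.2282 = 2.093
The oscillator's own cycle count is N = f × τ where τ is the proper time aboard the drone. τ = Δt/γ = 25.41/2.093 = 12.14 h = 4.370×10⁴ s.
N = 1.23×10⁷ × 4.370×10⁴ = 5.375×10¹¹.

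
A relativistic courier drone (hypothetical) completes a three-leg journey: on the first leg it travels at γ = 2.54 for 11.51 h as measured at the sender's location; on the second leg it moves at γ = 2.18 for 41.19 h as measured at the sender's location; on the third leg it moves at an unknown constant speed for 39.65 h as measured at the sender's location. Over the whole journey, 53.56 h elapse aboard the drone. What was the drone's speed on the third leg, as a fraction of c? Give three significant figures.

Leg 1: γ = 2.54; τ_1 = 11.51/2.540 = 4.531 h.
Leg 2: γ = 2.18; τ_2 = 41.19/2.180 = 18.89 h.
Leg 3: speed unknown; τ_3 = 39.65/γ_3.
Total proper time: 4.531 + 18.89 + τ_3 = 53.56, so τ_3 = 53.56 − 23.43 = 30.13 h.
γ_3 = 39.65/30.13 = 1.316; β = √(1 − 1/γ²) = √0.4224.

β = 0.650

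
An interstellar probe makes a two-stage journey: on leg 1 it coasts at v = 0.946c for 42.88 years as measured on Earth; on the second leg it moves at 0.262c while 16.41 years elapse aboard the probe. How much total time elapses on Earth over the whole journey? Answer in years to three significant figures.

Δt = 59.9 years

Leg 1: 42.88 years is already measured on Earth.
Leg 2: γ = 1/√(1 − 0.262²) = 1/√0.9314 = 1.036; Δt_2 = 1.036 × 16.41 = 17.00 years.
Total: 42.88 + 17.00 years.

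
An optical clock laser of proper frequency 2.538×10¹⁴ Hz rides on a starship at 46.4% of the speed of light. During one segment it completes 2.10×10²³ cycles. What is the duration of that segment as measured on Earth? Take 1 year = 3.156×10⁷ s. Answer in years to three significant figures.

Δt = 29.6 years

β = 0.464; γ = 1/√(1 − 0.464²) = 1/√0.7847 = 1.129
Proper time for N cycles: τ = N/f = 2.10×10²³/(2.538×10¹⁴) = 8.274×10⁸ s = 26.22 years.
Lab-frame duration Δt = γτ = 1.129 × 26.22 = 29.60 years.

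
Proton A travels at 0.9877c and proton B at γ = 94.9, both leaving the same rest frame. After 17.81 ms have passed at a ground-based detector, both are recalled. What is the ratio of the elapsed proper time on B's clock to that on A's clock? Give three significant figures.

A: γ = 1/√(1 − 0.9877²) = 1/√0.02445 = 6.395. B: γ = 94.9.
τ_A/τ_B = γ_B/γ_A = 94.90/6.395 = 14.84, so τ_B/τ_A = 0.06739.

τ_B/τ_A = 0.0674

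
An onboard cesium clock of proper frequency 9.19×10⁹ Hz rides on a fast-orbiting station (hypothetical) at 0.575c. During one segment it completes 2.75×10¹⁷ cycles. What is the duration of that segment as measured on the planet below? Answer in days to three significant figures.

γ = 1/√(1 − 0.575²) = 1/√0.6694 = 1.222
Proper time for N cycles: τ = N/f = 2.75×10¹⁷/(9.19×10⁹) = 2.992×10⁷ s = 346.3 days.
Lab-frame duration Δt = γτ = 1.222 × 346.3 = 423.3 days.

Δt = 423 days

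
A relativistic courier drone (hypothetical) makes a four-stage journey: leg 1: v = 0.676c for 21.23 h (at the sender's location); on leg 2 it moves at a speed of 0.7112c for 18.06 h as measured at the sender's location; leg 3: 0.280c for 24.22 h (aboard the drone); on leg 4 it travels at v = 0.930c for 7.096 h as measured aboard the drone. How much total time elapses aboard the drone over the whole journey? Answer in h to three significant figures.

τ = 59.7 h

Leg 1: γ = 1/√(1 − 0.676²) = 1/√0.5430 = 1.357; τ_1 = 21.23/1.357 = 15.64 h.
Leg 2: γ = 1/√(1 − 0.7112²) = 1/√0.4942 = 1.422; τ_2 = 18.06/1.422 = 12.70 h.
Leg 3: 24.22 h is already measured aboard the drone.
Leg 4: 7.096 h is already measured aboard the drone.
Total: 15.64 + 12.70 + 24.22 + 7.096 h.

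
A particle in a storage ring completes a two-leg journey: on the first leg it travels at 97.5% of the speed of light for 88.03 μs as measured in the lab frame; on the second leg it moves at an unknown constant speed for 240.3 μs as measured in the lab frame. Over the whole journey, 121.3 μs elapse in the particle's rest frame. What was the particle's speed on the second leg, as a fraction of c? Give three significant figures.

β = 0.906

Leg 1: β = 0.975; γ = 1/√(1 − 0.975²) = 1/√0.04938 = 4.500; τ_1 = 88.03/4.500 = 19.56 μs.
Leg 2: speed unknown; τ_2 = 240.3/γ_2.
Total proper time: 19.56 + τ_2 = 121.3, so τ_2 = 121.3 − 19.56 = 101.7 μs.
γ_2 = 240.3/101.7 = 2.362; β = √(1 − 1/γ²) = √0.8207.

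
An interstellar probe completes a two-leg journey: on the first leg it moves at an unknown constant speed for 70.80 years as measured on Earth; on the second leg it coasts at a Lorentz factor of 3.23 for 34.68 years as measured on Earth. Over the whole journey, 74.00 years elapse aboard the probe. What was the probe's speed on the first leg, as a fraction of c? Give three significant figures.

β = 0.449

Leg 1: speed unknown; τ_1 = 70.80/γ_1.
Leg 2: γ = 3.23; τ_2 = 34.68/3.230 = 10.74 years.
Total proper time: τ_1 + 10.74 = 74.00, so τ_1 = 74.00 − 10.74 = 63.26 years.
γ_1 = 70.80/63.26 = 1.119; β = √(1 − 1/γ²) = √0.2016.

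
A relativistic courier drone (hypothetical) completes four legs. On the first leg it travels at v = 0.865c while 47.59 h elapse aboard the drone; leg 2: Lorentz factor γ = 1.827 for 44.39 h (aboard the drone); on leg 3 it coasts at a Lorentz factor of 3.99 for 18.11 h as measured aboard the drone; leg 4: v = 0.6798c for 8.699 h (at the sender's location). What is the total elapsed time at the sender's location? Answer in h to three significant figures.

Leg 1: γ = 1/√(1 − 0.865²) = 1/√0.2518 = 1.993; Δt_1 = 1.993 × 47.59 = 94.84 h.
Leg 2: γ = 1.827; Δt_2 = 1.827 × 44.39 = 81.10 h.
Leg 3: γ = 3.99; Δt_3 = 3.990 × 18.11 = 72.26 h.
Leg 4: 8.699 h is already measured at the sender's location.
Total: 94.84 + 81.10 + 72.26 + 8.699 h.

Δt = 257 h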